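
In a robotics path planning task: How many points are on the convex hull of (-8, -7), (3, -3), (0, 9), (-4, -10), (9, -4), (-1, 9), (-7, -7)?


Convex hull vertices (CCW): (-8, -7), (-4, -10), (9, -4), (0, 9), (-1, 9)
Count = 5

5


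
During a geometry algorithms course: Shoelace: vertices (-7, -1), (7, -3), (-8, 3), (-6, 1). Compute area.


Shoelace sum: ((-7)*(-3) - 7*(-1)) + (7*3 - (-8)*(-3)) + ((-8)*1 - (-6)*3) + ((-6)*(-1) - (-7)*1)
= 48
Area = |48|/2 = 24

24


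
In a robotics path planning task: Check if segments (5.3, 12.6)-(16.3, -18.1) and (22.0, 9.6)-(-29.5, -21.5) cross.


Cross products: d1=-673.87, d2=1249.28, d3=479.69, d4=-1443.46
d1*d2 < 0 and d3*d4 < 0? yes

Yes, they intersect


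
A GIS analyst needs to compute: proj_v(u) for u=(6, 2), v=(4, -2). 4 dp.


u.v = 20, |v| = sqrt(20) = 4.4721
Scalar projection = u.v / |v| = 20 / sqrt(20) = 4.4721

4.4721


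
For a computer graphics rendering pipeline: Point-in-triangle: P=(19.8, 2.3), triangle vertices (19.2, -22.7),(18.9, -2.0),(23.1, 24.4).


Cross products: AB x AP = -19.92, BC x BP = -5.7, CA x CP = -69.24
All same sign? yes

Yes, inside


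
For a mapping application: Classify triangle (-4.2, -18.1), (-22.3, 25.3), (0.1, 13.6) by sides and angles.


Side lengths squared: AB^2=2211.17, BC^2=638.65, CA^2=1023.38
Sorted: [638.65, 1023.38, 2211.17]
By sides: Scalene, By angles: Obtuse

Scalene, Obtuse


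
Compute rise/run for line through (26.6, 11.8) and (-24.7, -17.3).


slope = (y2-y1)/(x2-x1) = ((-17.3)-11.8)/((-24.7)-26.6) = (-29.1)/(-51.3) = 0.5673

0.5673


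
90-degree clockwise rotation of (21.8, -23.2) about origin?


90° CW: (x,y) -> (y, -x)
(21.8,-23.2) -> (-23.2, -21.8)

(-23.2, -21.8)


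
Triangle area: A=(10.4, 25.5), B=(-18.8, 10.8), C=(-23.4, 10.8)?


Area = |x_A(y_B-y_C) + x_B(y_C-y_A) + x_C(y_A-y_B)|/2
= |0 + 276.36 + (-343.98)|/2
= 67.62/2 = 33.81

33.81


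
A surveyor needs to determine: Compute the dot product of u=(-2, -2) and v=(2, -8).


u . v = u_x*v_x + u_y*v_y = (-2)*2 + (-2)*(-8)
= (-4) + 16 = 12

12


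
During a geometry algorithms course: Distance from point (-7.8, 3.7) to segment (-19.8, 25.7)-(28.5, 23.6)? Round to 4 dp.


Project P onto AB: t = 0.2677 (clamped to [0,1])
Closest point on segment: (-6.8679, 25.1377)
Distance: 21.458

21.458


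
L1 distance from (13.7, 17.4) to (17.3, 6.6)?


|13.7-17.3| + |17.4-6.6| = 3.6 + 10.8 = 14.4

14.4


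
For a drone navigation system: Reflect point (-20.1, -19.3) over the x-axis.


Reflection over x-axis: (x,y) -> (x,-y)
(-20.1, -19.3) -> (-20.1, 19.3)

(-20.1, 19.3)


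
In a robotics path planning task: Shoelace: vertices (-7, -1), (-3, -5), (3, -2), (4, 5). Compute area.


Shoelace sum: ((-7)*(-5) - (-3)*(-1)) + ((-3)*(-2) - 3*(-5)) + (3*5 - 4*(-2)) + (4*(-1) - (-7)*5)
= 107
Area = |107|/2 = 53.5

53.5


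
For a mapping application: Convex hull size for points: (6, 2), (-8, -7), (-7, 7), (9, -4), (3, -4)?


Convex hull vertices (CCW): (-8, -7), (9, -4), (6, 2), (-7, 7)
Count = 4

4


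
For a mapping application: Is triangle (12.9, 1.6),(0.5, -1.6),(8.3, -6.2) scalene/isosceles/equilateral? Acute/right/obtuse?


Side lengths squared: AB^2=164, BC^2=82, CA^2=82
Sorted: [82, 82, 164]
By sides: Isosceles, By angles: Right

Isosceles, Right


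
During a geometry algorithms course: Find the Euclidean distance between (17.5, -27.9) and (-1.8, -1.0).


dx=-19.3, dy=26.9
d^2 = (-19.3)^2 + 26.9^2 = 1096.1
d = sqrt(1096.1) = 33.1074

33.1074


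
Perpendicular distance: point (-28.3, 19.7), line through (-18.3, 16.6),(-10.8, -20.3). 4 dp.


|cross product| = 345.75
|line direction| = sqrt(1417.86) = 37.6545
Distance = 345.75/sqrt(1417.86) = 9.1822

9.1822


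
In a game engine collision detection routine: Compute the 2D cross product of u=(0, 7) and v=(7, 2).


u x v = u_x*v_y - u_y*v_x = 0*2 - 7*7
= 0 - 49 = -49

-49


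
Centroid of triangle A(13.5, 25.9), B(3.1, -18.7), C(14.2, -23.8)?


Centroid = ((x_A+x_B+x_C)/3, (y_A+y_B+y_C)/3)
= ((13.5+3.1+14.2)/3, (25.9+(-18.7)+(-23.8))/3)
= (10.2667, -5.5333)

(10.2667, -5.5333)


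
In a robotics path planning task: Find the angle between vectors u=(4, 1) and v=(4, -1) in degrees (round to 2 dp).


u.v = 15, |u| = sqrt(17) = 4.1231, |v| = sqrt(17) = 4.1231
cos(theta) = u.v/(|u||v|) = 15/sqrt(289) = 0.882353
theta = acos(0.882353) = 28.07 degrees

28.07 degrees


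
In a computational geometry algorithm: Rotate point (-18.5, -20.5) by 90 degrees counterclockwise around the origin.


90° CCW: (x,y) -> (-y, x)
(-18.5,-20.5) -> (20.5, -18.5)

(20.5, -18.5)


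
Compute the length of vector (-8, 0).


|u| = sqrt((-8)^2 + 0^2) = sqrt(64) = 8

8


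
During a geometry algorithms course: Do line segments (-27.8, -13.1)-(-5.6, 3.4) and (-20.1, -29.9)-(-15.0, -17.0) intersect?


Cross products: d1=185.01, d2=-17.22, d3=-500.01, d4=-297.78
d1*d2 < 0 and d3*d4 < 0? no

No, they don't intersect


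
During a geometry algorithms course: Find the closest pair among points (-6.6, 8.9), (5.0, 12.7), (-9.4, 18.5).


d(P0,P1) = 12.2066, d(P0,P2) = 10, d(P1,P2) = 15.5242
Closest: P0 and P2

Closest pair: (-6.6, 8.9) and (-9.4, 18.5), distance = 10


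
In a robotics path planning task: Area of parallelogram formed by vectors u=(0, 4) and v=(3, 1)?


|u x v| = |0*1 - 4*3|
= |0 - 12| = 12

12


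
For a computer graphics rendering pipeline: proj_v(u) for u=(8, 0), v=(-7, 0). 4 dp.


u.v = -56, |v| = sqrt(49) = 7
Scalar projection = u.v / |v| = -56 / sqrt(49) = -8

-8


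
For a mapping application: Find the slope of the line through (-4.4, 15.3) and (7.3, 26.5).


slope = (y2-y1)/(x2-x1) = (26.5-15.3)/(7.3-(-4.4)) = 11.2/11.7 = 0.9573

0.9573


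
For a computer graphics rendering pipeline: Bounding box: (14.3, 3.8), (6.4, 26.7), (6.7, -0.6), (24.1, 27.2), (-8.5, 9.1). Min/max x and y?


x range: [-8.5, 24.1]
y range: [-0.6, 27.2]
Bounding box: (-8.5,-0.6) to (24.1,27.2)

(-8.5,-0.6) to (24.1,27.2)


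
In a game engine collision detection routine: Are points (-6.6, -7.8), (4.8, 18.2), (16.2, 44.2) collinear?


Cross product: (4.8-(-6.6))*(44.2-(-7.8)) - (18.2-(-7.8))*(16.2-(-6.6))
= 0

Yes, collinear


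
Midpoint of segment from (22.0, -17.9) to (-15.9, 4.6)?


M = ((22+(-15.9))/2, ((-17.9)+4.6)/2)
= (3.05, -6.65)

(3.05, -6.65)


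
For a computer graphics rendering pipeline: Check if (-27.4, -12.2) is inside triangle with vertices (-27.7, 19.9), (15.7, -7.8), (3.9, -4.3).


Cross products: AB x AP = -1384.83, BC x BP = 202.77, CA x CP = 1007.1
All same sign? no

No, outside


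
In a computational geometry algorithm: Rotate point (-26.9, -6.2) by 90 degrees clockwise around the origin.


90° CW: (x,y) -> (y, -x)
(-26.9,-6.2) -> (-6.2, 26.9)

(-6.2, 26.9)


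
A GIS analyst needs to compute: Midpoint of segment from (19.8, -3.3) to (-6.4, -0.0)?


M = ((19.8+(-6.4))/2, ((-3.3)+0)/2)
= (6.7, -1.65)

(6.7, -1.65)


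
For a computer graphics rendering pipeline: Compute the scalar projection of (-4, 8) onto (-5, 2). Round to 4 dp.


u.v = 36, |v| = sqrt(29) = 5.3852
Scalar projection = u.v / |v| = 36 / sqrt(29) = 6.685

6.685


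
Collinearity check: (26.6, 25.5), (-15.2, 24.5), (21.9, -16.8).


Cross product: ((-15.2)-26.6)*((-16.8)-25.5) - (24.5-25.5)*(21.9-26.6)
= 1763.44

No, not collinear


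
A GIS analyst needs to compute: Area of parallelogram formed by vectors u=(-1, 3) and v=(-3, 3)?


|u x v| = |(-1)*3 - 3*(-3)|
= |(-3) - (-9)| = 6

6


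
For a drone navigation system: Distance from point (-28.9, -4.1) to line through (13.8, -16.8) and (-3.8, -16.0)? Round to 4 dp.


|cross product| = 189.36
|line direction| = sqrt(310.4) = 17.6182
Distance = 189.36/sqrt(310.4) = 10.748

10.748


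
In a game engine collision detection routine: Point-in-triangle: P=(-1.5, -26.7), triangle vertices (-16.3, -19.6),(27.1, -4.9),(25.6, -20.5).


Cross products: AB x AP = -525.7, BC x BP = -413.46, CA x CP = 284.17
All same sign? no

No, outside


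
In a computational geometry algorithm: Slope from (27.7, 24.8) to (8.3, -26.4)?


slope = (y2-y1)/(x2-x1) = ((-26.4)-24.8)/(8.3-27.7) = (-51.2)/(-19.4) = 2.6392

2.6392


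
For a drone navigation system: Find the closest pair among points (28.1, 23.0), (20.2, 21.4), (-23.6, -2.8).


d(P0,P1) = 8.0604, d(P0,P2) = 57.78, d(P1,P2) = 50.0408
Closest: P0 and P1

Closest pair: (28.1, 23.0) and (20.2, 21.4), distance = 8.0604


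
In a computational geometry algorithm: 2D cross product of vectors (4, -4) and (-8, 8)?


u x v = u_x*v_y - u_y*v_x = 4*8 - (-4)*(-8)
= 32 - 32 = 0

0


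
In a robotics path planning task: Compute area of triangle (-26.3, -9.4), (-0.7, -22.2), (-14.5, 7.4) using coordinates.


Area = |x_A(y_B-y_C) + x_B(y_C-y_A) + x_C(y_A-y_B)|/2
= |778.48 + (-11.76) + (-185.6)|/2
= 581.12/2 = 290.56

290.56


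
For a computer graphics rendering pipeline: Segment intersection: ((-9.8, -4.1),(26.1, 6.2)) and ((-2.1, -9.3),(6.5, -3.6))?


Cross products: d1=88.61, d2=-27.44, d3=-265.99, d4=-149.94
d1*d2 < 0 and d3*d4 < 0? no

No, they don't intersect


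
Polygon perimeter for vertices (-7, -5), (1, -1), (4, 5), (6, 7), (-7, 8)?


Sides: (-7, -5)->(1, -1): sqrt(80) = 8.944272, (1, -1)->(4, 5): sqrt(45) = 6.708204, (4, 5)->(6, 7): sqrt(8) = 2.828427, (6, 7)->(-7, 8): sqrt(170) = 13.038405, (-7, 8)->(-7, -5): sqrt(169) = 13
Sum = 44.519308
Perimeter = 44.5193

44.5193


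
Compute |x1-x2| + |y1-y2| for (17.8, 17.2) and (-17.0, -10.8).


|17.8-(-17)| + |17.2-(-10.8)| = 34.8 + 28 = 62.8

62.8


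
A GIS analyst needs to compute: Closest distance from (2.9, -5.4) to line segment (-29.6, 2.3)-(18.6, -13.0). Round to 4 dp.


Project P onto AB: t = 0.6586 (clamped to [0,1])
Closest point on segment: (2.1455, -7.7769)
Distance: 2.4938

2.4938


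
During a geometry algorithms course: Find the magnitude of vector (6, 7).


|u| = sqrt(6^2 + 7^2) = sqrt(85) = 9.2195

9.2195


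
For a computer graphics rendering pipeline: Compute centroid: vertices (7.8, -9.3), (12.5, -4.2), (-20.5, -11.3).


Centroid = ((x_A+x_B+x_C)/3, (y_A+y_B+y_C)/3)
= ((7.8+12.5+(-20.5))/3, ((-9.3)+(-4.2)+(-11.3))/3)
= (-0.0667, -8.2667)

(-0.0667, -8.2667)


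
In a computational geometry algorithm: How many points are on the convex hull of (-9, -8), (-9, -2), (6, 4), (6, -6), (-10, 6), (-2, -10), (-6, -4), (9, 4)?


Convex hull vertices (CCW): (-10, 6), (-9, -8), (-2, -10), (6, -6), (9, 4)
Count = 5

5


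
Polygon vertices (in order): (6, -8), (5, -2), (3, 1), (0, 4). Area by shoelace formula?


Shoelace sum: (6*(-2) - 5*(-8)) + (5*1 - 3*(-2)) + (3*4 - 0*1) + (0*(-8) - 6*4)
= 27
Area = |27|/2 = 13.5

13.5


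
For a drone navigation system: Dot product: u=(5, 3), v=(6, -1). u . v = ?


u . v = u_x*v_x + u_y*v_y = 5*6 + 3*(-1)
= 30 + (-3) = 27

27


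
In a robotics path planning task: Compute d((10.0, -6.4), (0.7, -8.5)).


dx=-9.3, dy=-2.1
d^2 = (-9.3)^2 + (-2.1)^2 = 90.9
d = sqrt(90.9) = 9.5341

9.5341


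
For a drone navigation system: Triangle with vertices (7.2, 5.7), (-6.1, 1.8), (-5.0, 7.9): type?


Side lengths squared: AB^2=192.1, BC^2=38.42, CA^2=153.68
Sorted: [38.42, 153.68, 192.1]
By sides: Scalene, By angles: Right

Scalene, Right


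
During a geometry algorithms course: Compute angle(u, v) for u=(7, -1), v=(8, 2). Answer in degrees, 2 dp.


u.v = 54, |u| = sqrt(50) = 7.0711, |v| = sqrt(68) = 8.2462
cos(theta) = u.v/(|u||v|) = 54/sqrt(3400) = 0.926092
theta = acos(0.926092) = 22.17 degrees

22.17 degrees


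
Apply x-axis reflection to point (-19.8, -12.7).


Reflection over x-axis: (x,y) -> (x,-y)
(-19.8, -12.7) -> (-19.8, 12.7)

(-19.8, 12.7)


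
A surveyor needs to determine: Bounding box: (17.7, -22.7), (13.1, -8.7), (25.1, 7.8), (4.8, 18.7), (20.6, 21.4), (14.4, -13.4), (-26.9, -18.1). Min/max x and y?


x range: [-26.9, 25.1]
y range: [-22.7, 21.4]
Bounding box: (-26.9,-22.7) to (25.1,21.4)

(-26.9,-22.7) to (25.1,21.4)


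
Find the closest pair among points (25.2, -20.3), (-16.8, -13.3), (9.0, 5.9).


d(P0,P1) = 42.5793, d(P0,P2) = 30.8039, d(P1,P2) = 32.1602
Closest: P0 and P2

Closest pair: (25.2, -20.3) and (9.0, 5.9), distance = 30.8039


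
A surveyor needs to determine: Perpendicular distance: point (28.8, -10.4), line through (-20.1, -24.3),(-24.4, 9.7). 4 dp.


|cross product| = 1722.37
|line direction| = sqrt(1174.49) = 34.2708
Distance = 1722.37/sqrt(1174.49) = 50.2576

50.2576


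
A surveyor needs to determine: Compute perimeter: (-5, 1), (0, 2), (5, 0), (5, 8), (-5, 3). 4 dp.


Sides: (-5, 1)->(0, 2): sqrt(26) = 5.09902, (0, 2)->(5, 0): sqrt(29) = 5.385165, (5, 0)->(5, 8): sqrt(64) = 8, (5, 8)->(-5, 3): sqrt(125) = 11.18034, (-5, 3)->(-5, 1): sqrt(4) = 2
Sum = 31.664525
Perimeter = 31.6645

31.6645


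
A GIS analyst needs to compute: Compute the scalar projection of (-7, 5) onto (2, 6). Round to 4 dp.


u.v = 16, |v| = sqrt(40) = 6.3246
Scalar projection = u.v / |v| = 16 / sqrt(40) = 2.5298

2.5298


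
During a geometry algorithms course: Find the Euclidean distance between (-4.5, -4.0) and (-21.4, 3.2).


dx=-16.9, dy=7.2
d^2 = (-16.9)^2 + 7.2^2 = 337.45
d = sqrt(337.45) = 18.3698

18.3698


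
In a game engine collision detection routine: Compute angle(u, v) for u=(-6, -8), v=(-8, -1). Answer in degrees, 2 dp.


u.v = 56, |u| = sqrt(100) = 10, |v| = sqrt(65) = 8.0623
cos(theta) = u.v/(|u||v|) = 56/sqrt(6500) = 0.694595
theta = acos(0.694595) = 46.01 degrees

46.01 degrees


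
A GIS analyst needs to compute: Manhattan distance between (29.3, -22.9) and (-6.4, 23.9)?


|29.3-(-6.4)| + |(-22.9)-23.9| = 35.7 + 46.8 = 82.5

82.5


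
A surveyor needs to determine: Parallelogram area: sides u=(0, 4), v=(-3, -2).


|u x v| = |0*(-2) - 4*(-3)|
= |0 - (-12)| = 12

12


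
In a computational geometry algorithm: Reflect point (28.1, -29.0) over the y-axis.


Reflection over y-axis: (x,y) -> (-x,y)
(28.1, -29) -> (-28.1, -29)

(-28.1, -29)


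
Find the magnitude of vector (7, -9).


|u| = sqrt(7^2 + (-9)^2) = sqrt(130) = 11.4018

11.4018


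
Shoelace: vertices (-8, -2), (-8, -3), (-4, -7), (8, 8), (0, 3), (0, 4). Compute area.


Shoelace sum: ((-8)*(-3) - (-8)*(-2)) + ((-8)*(-7) - (-4)*(-3)) + ((-4)*8 - 8*(-7)) + (8*3 - 0*8) + (0*4 - 0*3) + (0*(-2) - (-8)*4)
= 132
Area = |132|/2 = 66

66


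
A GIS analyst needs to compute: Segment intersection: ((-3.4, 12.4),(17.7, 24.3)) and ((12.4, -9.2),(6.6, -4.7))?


Cross products: d1=-54.18, d2=-218.15, d3=-643.78, d4=-479.81
d1*d2 < 0 and d3*d4 < 0? no

No, they don't intersect


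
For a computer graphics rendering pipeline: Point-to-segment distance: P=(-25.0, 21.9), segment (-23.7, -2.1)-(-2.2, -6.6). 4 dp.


Project P onto AB: t = 0 (clamped to [0,1])
Closest point on segment: (-23.7, -2.1)
Distance: 24.0352

24.0352


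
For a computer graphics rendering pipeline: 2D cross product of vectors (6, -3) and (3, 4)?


u x v = u_x*v_y - u_y*v_x = 6*4 - (-3)*3
= 24 - (-9) = 33

33


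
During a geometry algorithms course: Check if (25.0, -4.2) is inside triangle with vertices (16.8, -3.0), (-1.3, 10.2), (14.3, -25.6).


Cross products: AB x AP = -86.52, BC x BP = 716.9, CA x CP = -188.32
All same sign? no

No, outside


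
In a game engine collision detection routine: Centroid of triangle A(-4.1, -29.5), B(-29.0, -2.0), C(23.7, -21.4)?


Centroid = ((x_A+x_B+x_C)/3, (y_A+y_B+y_C)/3)
= (((-4.1)+(-29)+23.7)/3, ((-29.5)+(-2)+(-21.4))/3)
= (-3.1333, -17.6333)

(-3.1333, -17.6333)


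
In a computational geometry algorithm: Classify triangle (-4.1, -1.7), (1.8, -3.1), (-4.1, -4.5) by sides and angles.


Side lengths squared: AB^2=36.77, BC^2=36.77, CA^2=7.84
Sorted: [7.84, 36.77, 36.77]
By sides: Isosceles, By angles: Acute

Isosceles, Acute


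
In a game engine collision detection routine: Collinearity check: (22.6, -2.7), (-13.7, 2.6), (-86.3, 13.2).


Cross product: ((-13.7)-22.6)*(13.2-(-2.7)) - (2.6-(-2.7))*((-86.3)-22.6)
= 0

Yes, collinear


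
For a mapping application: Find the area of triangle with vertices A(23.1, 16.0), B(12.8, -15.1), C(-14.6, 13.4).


Area = |x_A(y_B-y_C) + x_B(y_C-y_A) + x_C(y_A-y_B)|/2
= |(-658.35) + (-33.28) + (-454.06)|/2
= 1145.69/2 = 572.845

572.845


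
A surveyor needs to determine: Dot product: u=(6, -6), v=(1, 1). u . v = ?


u . v = u_x*v_x + u_y*v_y = 6*1 + (-6)*1
= 6 + (-6) = 0

0


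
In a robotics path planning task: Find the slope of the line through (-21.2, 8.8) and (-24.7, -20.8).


slope = (y2-y1)/(x2-x1) = ((-20.8)-8.8)/((-24.7)-(-21.2)) = (-29.6)/(-3.5) = 8.4571

8.4571


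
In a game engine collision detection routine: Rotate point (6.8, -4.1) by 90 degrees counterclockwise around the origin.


90° CCW: (x,y) -> (-y, x)
(6.8,-4.1) -> (4.1, 6.8)

(4.1, 6.8)


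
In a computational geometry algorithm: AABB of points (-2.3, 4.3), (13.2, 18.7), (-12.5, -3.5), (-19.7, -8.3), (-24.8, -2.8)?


x range: [-24.8, 13.2]
y range: [-8.3, 18.7]
Bounding box: (-24.8,-8.3) to (13.2,18.7)

(-24.8,-8.3) to (13.2,18.7)


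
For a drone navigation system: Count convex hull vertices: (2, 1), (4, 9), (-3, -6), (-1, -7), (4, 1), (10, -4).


Convex hull vertices (CCW): (-3, -6), (-1, -7), (10, -4), (4, 9)
Count = 4

4


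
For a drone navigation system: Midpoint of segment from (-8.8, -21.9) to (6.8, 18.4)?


M = (((-8.8)+6.8)/2, ((-21.9)+18.4)/2)
= (-1, -1.75)

(-1, -1.75)


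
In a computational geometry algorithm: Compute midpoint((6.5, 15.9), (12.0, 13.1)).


M = ((6.5+12)/2, (15.9+13.1)/2)
= (9.25, 14.5)

(9.25, 14.5)


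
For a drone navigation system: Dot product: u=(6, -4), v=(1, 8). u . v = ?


u . v = u_x*v_x + u_y*v_y = 6*1 + (-4)*8
= 6 + (-32) = -26

-26


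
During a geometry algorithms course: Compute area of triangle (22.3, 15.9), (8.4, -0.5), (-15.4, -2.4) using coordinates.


Area = |x_A(y_B-y_C) + x_B(y_C-y_A) + x_C(y_A-y_B)|/2
= |42.37 + (-153.72) + (-252.56)|/2
= 363.91/2 = 181.955

181.955


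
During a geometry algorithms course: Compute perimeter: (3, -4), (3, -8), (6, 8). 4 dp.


Sides: (3, -4)->(3, -8): sqrt(16) = 4, (3, -8)->(6, 8): sqrt(265) = 16.278821, (6, 8)->(3, -4): sqrt(153) = 12.369317
Sum = 32.648138
Perimeter = 32.6481

32.6481


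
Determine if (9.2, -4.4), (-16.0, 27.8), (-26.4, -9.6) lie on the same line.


Cross product: ((-16)-9.2)*((-9.6)-(-4.4)) - (27.8-(-4.4))*((-26.4)-9.2)
= 1277.36

No, not collinear


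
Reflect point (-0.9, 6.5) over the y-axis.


Reflection over y-axis: (x,y) -> (-x,y)
(-0.9, 6.5) -> (0.9, 6.5)

(0.9, 6.5)


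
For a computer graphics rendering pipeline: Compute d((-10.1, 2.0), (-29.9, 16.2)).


dx=-19.8, dy=14.2
d^2 = (-19.8)^2 + 14.2^2 = 593.68
d = sqrt(593.68) = 24.3655

24.3655


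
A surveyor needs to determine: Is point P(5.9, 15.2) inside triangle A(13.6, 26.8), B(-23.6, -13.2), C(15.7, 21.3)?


Cross products: AB x AP = 123.52, BC x BP = 98.37, CA x CP = 66.71
All same sign? yes

Yes, inside


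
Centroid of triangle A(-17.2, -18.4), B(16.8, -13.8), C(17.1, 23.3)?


Centroid = ((x_A+x_B+x_C)/3, (y_A+y_B+y_C)/3)
= (((-17.2)+16.8+17.1)/3, ((-18.4)+(-13.8)+23.3)/3)
= (5.5667, -2.9667)

(5.5667, -2.9667)


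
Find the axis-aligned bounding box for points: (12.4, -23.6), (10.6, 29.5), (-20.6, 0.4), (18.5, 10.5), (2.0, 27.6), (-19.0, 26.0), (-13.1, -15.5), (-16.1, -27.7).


x range: [-20.6, 18.5]
y range: [-27.7, 29.5]
Bounding box: (-20.6,-27.7) to (18.5,29.5)

(-20.6,-27.7) to (18.5,29.5)


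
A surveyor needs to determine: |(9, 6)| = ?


|u| = sqrt(9^2 + 6^2) = sqrt(117) = 10.8167

10.8167


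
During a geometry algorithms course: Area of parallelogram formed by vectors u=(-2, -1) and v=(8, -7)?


|u x v| = |(-2)*(-7) - (-1)*8|
= |14 - (-8)| = 22

22


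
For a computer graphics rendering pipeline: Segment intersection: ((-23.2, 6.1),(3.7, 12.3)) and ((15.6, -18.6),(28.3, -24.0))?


Cross products: d1=104.17, d2=328.17, d3=-904.99, d4=-1128.99
d1*d2 < 0 and d3*d4 < 0? no

No, they don't intersect


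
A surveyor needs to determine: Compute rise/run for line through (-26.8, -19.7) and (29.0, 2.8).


slope = (y2-y1)/(x2-x1) = (2.8-(-19.7))/(29-(-26.8)) = 22.5/55.8 = 0.4032

0.4032


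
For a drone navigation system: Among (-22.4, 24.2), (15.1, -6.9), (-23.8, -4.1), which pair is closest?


d(P0,P1) = 48.7182, d(P0,P2) = 28.3346, d(P1,P2) = 39.0006
Closest: P0 and P2

Closest pair: (-22.4, 24.2) and (-23.8, -4.1), distance = 28.3346


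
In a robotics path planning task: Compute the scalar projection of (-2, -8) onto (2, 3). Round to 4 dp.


u.v = -28, |v| = sqrt(13) = 3.6056
Scalar projection = u.v / |v| = -28 / sqrt(13) = -7.7658

-7.7658


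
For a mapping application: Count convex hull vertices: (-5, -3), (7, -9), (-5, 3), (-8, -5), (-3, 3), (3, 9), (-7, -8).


Convex hull vertices (CCW): (-8, -5), (-7, -8), (7, -9), (3, 9), (-5, 3)
Count = 5

5


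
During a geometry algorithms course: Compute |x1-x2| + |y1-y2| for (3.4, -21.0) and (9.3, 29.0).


|3.4-9.3| + |(-21)-29| = 5.9 + 50 = 55.9

55.9


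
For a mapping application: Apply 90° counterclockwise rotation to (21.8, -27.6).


90° CCW: (x,y) -> (-y, x)
(21.8,-27.6) -> (27.6, 21.8)

(27.6, 21.8)


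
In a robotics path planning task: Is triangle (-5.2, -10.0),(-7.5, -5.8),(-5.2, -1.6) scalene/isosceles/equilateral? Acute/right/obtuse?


Side lengths squared: AB^2=22.93, BC^2=22.93, CA^2=70.56
Sorted: [22.93, 22.93, 70.56]
By sides: Isosceles, By angles: Obtuse

Isosceles, Obtuse


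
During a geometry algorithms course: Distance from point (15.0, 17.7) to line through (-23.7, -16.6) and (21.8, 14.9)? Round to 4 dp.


|cross product| = 341.6
|line direction| = sqrt(3062.5) = 55.3399
Distance = 341.6/sqrt(3062.5) = 6.1728

6.1728


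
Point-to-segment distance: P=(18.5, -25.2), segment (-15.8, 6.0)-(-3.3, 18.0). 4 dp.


Project P onto AB: t = 0.181 (clamped to [0,1])
Closest point on segment: (-13.5373, 8.1722)
Distance: 46.2611

46.2611


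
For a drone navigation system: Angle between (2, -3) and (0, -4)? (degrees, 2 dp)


u.v = 12, |u| = sqrt(13) = 3.6056, |v| = sqrt(16) = 4
cos(theta) = u.v/(|u||v|) = 12/sqrt(208) = 0.83205
theta = acos(0.83205) = 33.69 degrees

33.69 degrees


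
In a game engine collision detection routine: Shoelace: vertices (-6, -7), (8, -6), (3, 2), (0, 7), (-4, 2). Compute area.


Shoelace sum: ((-6)*(-6) - 8*(-7)) + (8*2 - 3*(-6)) + (3*7 - 0*2) + (0*2 - (-4)*7) + ((-4)*(-7) - (-6)*2)
= 215
Area = |215|/2 = 107.5

107.5


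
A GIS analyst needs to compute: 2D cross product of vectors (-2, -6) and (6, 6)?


u x v = u_x*v_y - u_y*v_x = (-2)*6 - (-6)*6
= (-12) - (-36) = 24

24


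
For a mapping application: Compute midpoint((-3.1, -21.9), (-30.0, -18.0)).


M = (((-3.1)+(-30))/2, ((-21.9)+(-18))/2)
= (-16.55, -19.95)

(-16.55, -19.95)


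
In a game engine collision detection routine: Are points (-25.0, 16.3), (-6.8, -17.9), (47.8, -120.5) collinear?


Cross product: ((-6.8)-(-25))*((-120.5)-16.3) - ((-17.9)-16.3)*(47.8-(-25))
= 0

Yes, collinear


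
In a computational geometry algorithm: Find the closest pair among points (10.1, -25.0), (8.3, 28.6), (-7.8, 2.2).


d(P0,P1) = 53.6302, d(P0,P2) = 32.5615, d(P1,P2) = 30.922
Closest: P1 and P2

Closest pair: (8.3, 28.6) and (-7.8, 2.2), distance = 30.922


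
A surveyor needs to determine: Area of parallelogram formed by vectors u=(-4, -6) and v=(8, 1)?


|u x v| = |(-4)*1 - (-6)*8|
= |(-4) - (-48)| = 44

44


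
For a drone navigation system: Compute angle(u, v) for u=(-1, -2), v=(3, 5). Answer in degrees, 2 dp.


u.v = -13, |u| = sqrt(5) = 2.2361, |v| = sqrt(34) = 5.831
cos(theta) = u.v/(|u||v|) = -13/sqrt(170) = -0.997054
theta = acos(-0.997054) = 175.6 degrees

175.6 degrees


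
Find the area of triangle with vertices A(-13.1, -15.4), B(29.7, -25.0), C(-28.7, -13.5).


Area = |x_A(y_B-y_C) + x_B(y_C-y_A) + x_C(y_A-y_B)|/2
= |150.65 + 56.43 + (-275.52)|/2
= 68.44/2 = 34.22

34.22


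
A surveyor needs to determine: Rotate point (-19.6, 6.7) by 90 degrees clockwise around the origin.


90° CW: (x,y) -> (y, -x)
(-19.6,6.7) -> (6.7, 19.6)

(6.7, 19.6)


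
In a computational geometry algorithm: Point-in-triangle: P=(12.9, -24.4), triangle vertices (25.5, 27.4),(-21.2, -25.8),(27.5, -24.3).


Cross products: AB x AP = 1748.74, BC x BP = 17.03, CA x CP = 755.02
All same sign? yes

Yes, inside


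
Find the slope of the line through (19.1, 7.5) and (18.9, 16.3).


slope = (y2-y1)/(x2-x1) = (16.3-7.5)/(18.9-19.1) = 8.8/(-0.2) = -44

-44


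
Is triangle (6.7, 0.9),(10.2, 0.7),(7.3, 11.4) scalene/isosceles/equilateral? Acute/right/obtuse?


Side lengths squared: AB^2=12.29, BC^2=122.9, CA^2=110.61
Sorted: [12.29, 110.61, 122.9]
By sides: Scalene, By angles: Right

Scalene, Right


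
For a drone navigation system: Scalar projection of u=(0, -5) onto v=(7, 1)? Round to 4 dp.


u.v = -5, |v| = sqrt(50) = 7.0711
Scalar projection = u.v / |v| = -5 / sqrt(50) = -0.7071

-0.7071


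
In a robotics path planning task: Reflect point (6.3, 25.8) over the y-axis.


Reflection over y-axis: (x,y) -> (-x,y)
(6.3, 25.8) -> (-6.3, 25.8)

(-6.3, 25.8)


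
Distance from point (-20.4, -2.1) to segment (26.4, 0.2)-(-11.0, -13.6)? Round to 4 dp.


Project P onto AB: t = 1 (clamped to [0,1])
Closest point on segment: (-11, -13.6)
Distance: 14.8529

14.8529


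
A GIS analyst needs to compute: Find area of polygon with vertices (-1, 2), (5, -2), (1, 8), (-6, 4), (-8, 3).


Shoelace sum: ((-1)*(-2) - 5*2) + (5*8 - 1*(-2)) + (1*4 - (-6)*8) + ((-6)*3 - (-8)*4) + ((-8)*2 - (-1)*3)
= 87
Area = |87|/2 = 43.5

43.5


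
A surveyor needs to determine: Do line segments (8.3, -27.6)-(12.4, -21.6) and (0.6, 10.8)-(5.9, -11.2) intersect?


Cross products: d1=-34.12, d2=87.88, d3=203.64, d4=81.64
d1*d2 < 0 and d3*d4 < 0? no

No, they don't intersect


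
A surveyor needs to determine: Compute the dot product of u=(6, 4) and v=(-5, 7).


u . v = u_x*v_x + u_y*v_y = 6*(-5) + 4*7
= (-30) + 28 = -2

-2


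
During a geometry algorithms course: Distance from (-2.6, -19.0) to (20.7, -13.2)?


dx=23.3, dy=5.8
d^2 = 23.3^2 + 5.8^2 = 576.53
d = sqrt(576.53) = 24.011

24.011


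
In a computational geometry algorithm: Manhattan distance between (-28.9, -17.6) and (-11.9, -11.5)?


|(-28.9)-(-11.9)| + |(-17.6)-(-11.5)| = 17 + 6.1 = 23.1

23.1


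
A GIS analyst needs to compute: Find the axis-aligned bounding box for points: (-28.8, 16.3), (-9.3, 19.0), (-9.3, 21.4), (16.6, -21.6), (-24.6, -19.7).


x range: [-28.8, 16.6]
y range: [-21.6, 21.4]
Bounding box: (-28.8,-21.6) to (16.6,21.4)

(-28.8,-21.6) to (16.6,21.4)


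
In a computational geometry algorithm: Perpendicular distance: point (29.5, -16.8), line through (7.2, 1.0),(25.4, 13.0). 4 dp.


|cross product| = 591.56
|line direction| = sqrt(475.24) = 21.8
Distance = 591.56/sqrt(475.24) = 27.1358

27.1358


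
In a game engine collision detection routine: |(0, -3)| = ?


|u| = sqrt(0^2 + (-3)^2) = sqrt(9) = 3

3


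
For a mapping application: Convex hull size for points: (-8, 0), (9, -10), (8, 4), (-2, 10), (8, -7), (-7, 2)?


Convex hull vertices (CCW): (-8, 0), (9, -10), (8, 4), (-2, 10), (-7, 2)
Count = 5

5


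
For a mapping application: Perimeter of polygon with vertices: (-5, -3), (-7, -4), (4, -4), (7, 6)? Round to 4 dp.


Sides: (-5, -3)->(-7, -4): sqrt(5) = 2.236068, (-7, -4)->(4, -4): sqrt(121) = 11, (4, -4)->(7, 6): sqrt(109) = 10.440307, (7, 6)->(-5, -3): sqrt(225) = 15
Sum = 38.676375
Perimeter = 38.6764

38.6764


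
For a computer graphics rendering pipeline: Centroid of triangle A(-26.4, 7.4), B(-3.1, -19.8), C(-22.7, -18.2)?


Centroid = ((x_A+x_B+x_C)/3, (y_A+y_B+y_C)/3)
= (((-26.4)+(-3.1)+(-22.7))/3, (7.4+(-19.8)+(-18.2))/3)
= (-17.4, -10.2)

(-17.4, -10.2)


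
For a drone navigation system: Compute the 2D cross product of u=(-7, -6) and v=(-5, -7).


u x v = u_x*v_y - u_y*v_x = (-7)*(-7) - (-6)*(-5)
= 49 - 30 = 19

19


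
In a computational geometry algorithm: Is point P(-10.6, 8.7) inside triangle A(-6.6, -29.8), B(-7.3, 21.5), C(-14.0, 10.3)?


Cross products: AB x AP = 178.25, BC x BP = 48.8, CA x CP = 124.5
All same sign? yes

Yes, inside


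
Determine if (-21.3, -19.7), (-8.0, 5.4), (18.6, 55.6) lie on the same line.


Cross product: ((-8)-(-21.3))*(55.6-(-19.7)) - (5.4-(-19.7))*(18.6-(-21.3))
= 0

Yes, collinear


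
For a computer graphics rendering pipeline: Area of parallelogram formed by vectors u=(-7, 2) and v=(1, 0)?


|u x v| = |(-7)*0 - 2*1|
= |0 - 2| = 2

2


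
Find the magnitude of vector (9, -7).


|u| = sqrt(9^2 + (-7)^2) = sqrt(130) = 11.4018

11.4018


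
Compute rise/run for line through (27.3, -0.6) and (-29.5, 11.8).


slope = (y2-y1)/(x2-x1) = (11.8-(-0.6))/((-29.5)-27.3) = 12.4/(-56.8) = -0.2183

-0.2183


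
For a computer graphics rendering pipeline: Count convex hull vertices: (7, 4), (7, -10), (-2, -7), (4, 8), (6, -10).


Convex hull vertices (CCW): (-2, -7), (6, -10), (7, -10), (7, 4), (4, 8)
Count = 5

5


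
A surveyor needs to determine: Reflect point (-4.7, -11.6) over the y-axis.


Reflection over y-axis: (x,y) -> (-x,y)
(-4.7, -11.6) -> (4.7, -11.6)

(4.7, -11.6)


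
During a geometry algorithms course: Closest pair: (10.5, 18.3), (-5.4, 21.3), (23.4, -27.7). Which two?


d(P0,P1) = 16.1805, d(P0,P2) = 47.7746, d(P1,P2) = 56.837
Closest: P0 and P1

Closest pair: (10.5, 18.3) and (-5.4, 21.3), distance = 16.1805


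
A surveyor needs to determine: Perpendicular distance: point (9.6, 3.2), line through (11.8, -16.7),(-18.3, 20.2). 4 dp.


|cross product| = 517.81
|line direction| = sqrt(2267.62) = 47.6195
Distance = 517.81/sqrt(2267.62) = 10.8739

10.8739


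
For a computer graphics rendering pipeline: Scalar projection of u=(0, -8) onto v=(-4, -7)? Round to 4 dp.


u.v = 56, |v| = sqrt(65) = 8.0623
Scalar projection = u.v / |v| = 56 / sqrt(65) = 6.9459

6.9459


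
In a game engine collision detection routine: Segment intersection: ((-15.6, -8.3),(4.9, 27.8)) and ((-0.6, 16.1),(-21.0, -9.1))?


Cross products: d1=119.76, d2=-100.08, d3=-41.3, d4=178.54
d1*d2 < 0 and d3*d4 < 0? yes

Yes, they intersect


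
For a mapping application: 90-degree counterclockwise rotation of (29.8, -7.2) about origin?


90° CCW: (x,y) -> (-y, x)
(29.8,-7.2) -> (7.2, 29.8)

(7.2, 29.8)


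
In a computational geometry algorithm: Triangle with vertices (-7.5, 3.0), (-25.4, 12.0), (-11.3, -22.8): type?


Side lengths squared: AB^2=401.41, BC^2=1409.85, CA^2=680.08
Sorted: [401.41, 680.08, 1409.85]
By sides: Scalene, By angles: Obtuse

Scalene, Obtuse


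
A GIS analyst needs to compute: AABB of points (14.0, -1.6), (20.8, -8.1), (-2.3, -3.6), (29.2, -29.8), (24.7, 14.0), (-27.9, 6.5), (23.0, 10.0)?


x range: [-27.9, 29.2]
y range: [-29.8, 14]
Bounding box: (-27.9,-29.8) to (29.2,14)

(-27.9,-29.8) to (29.2,14)


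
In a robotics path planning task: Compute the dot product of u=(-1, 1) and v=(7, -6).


u . v = u_x*v_x + u_y*v_y = (-1)*7 + 1*(-6)
= (-7) + (-6) = -13

-13


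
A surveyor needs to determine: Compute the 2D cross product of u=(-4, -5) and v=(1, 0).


u x v = u_x*v_y - u_y*v_x = (-4)*0 - (-5)*1
= 0 - (-5) = 5

5


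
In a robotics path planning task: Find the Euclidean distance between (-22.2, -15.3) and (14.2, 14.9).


dx=36.4, dy=30.2
d^2 = 36.4^2 + 30.2^2 = 2237
d = sqrt(2237) = 47.2969

47.2969


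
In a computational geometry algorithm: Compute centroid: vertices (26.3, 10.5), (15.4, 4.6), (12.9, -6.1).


Centroid = ((x_A+x_B+x_C)/3, (y_A+y_B+y_C)/3)
= ((26.3+15.4+12.9)/3, (10.5+4.6+(-6.1))/3)
= (18.2, 3)

(18.2, 3)


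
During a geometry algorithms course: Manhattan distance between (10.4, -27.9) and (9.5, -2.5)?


|10.4-9.5| + |(-27.9)-(-2.5)| = 0.9 + 25.4 = 26.3

26.3


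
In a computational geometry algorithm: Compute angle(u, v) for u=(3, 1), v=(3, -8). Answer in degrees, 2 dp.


u.v = 1, |u| = sqrt(10) = 3.1623, |v| = sqrt(73) = 8.544
cos(theta) = u.v/(|u||v|) = 1/sqrt(730) = 0.037012
theta = acos(0.037012) = 87.88 degrees

87.88 degrees


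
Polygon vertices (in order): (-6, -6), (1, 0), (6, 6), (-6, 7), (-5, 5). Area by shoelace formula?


Shoelace sum: ((-6)*0 - 1*(-6)) + (1*6 - 6*0) + (6*7 - (-6)*6) + ((-6)*5 - (-5)*7) + ((-5)*(-6) - (-6)*5)
= 155
Area = |155|/2 = 77.5

77.5


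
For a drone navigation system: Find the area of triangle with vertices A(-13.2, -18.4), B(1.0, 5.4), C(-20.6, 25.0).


Area = |x_A(y_B-y_C) + x_B(y_C-y_A) + x_C(y_A-y_B)|/2
= |258.72 + 43.4 + 490.28|/2
= 792.4/2 = 396.2

396.2


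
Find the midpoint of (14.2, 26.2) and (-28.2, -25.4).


M = ((14.2+(-28.2))/2, (26.2+(-25.4))/2)
= (-7, 0.4)

(-7, 0.4)


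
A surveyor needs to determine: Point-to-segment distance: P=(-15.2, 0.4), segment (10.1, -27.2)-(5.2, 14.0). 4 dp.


Project P onto AB: t = 0.7326 (clamped to [0,1])
Closest point on segment: (6.5104, 2.9821)
Distance: 21.8634

21.8634


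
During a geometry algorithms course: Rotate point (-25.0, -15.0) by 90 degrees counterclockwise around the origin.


90° CCW: (x,y) -> (-y, x)
(-25,-15) -> (15, -25)

(15, -25)


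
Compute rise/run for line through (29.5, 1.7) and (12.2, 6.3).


slope = (y2-y1)/(x2-x1) = (6.3-1.7)/(12.2-29.5) = 4.6/(-17.3) = -0.2659

-0.2659


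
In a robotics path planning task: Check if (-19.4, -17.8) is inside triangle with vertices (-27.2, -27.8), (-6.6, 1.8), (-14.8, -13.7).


Cross products: AB x AP = -24.88, BC x BP = -37.68, CA x CP = -14.02
All same sign? yes

Yes, inside


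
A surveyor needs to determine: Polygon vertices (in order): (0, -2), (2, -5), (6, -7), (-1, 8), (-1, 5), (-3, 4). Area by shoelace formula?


Shoelace sum: (0*(-5) - 2*(-2)) + (2*(-7) - 6*(-5)) + (6*8 - (-1)*(-7)) + ((-1)*5 - (-1)*8) + ((-1)*4 - (-3)*5) + ((-3)*(-2) - 0*4)
= 81
Area = |81|/2 = 40.5

40.5


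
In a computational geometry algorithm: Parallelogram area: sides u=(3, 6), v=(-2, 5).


|u x v| = |3*5 - 6*(-2)|
= |15 - (-12)| = 27

27


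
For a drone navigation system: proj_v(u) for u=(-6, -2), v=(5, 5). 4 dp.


u.v = -40, |v| = sqrt(50) = 7.0711
Scalar projection = u.v / |v| = -40 / sqrt(50) = -5.6569

-5.6569


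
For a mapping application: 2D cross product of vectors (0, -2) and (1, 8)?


u x v = u_x*v_y - u_y*v_x = 0*8 - (-2)*1
= 0 - (-2) = 2

2


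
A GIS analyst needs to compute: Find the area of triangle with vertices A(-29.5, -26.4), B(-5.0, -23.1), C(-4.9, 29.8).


Area = |x_A(y_B-y_C) + x_B(y_C-y_A) + x_C(y_A-y_B)|/2
= |1560.55 + (-281) + 16.17|/2
= 1295.72/2 = 647.86

647.86


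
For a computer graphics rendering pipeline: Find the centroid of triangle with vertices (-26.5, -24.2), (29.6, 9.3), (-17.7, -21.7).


Centroid = ((x_A+x_B+x_C)/3, (y_A+y_B+y_C)/3)
= (((-26.5)+29.6+(-17.7))/3, ((-24.2)+9.3+(-21.7))/3)
= (-4.8667, -12.2)

(-4.8667, -12.2)


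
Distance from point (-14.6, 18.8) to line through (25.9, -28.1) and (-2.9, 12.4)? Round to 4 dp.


|cross product| = 289.53
|line direction| = sqrt(2469.69) = 49.696
Distance = 289.53/sqrt(2469.69) = 5.826

5.826


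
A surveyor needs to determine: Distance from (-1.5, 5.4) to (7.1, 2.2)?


dx=8.6, dy=-3.2
d^2 = 8.6^2 + (-3.2)^2 = 84.2
d = sqrt(84.2) = 9.1761

9.1761


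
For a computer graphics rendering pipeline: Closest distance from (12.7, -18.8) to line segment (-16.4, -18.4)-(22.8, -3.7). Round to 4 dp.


Project P onto AB: t = 0.6475 (clamped to [0,1])
Closest point on segment: (8.9808, -8.8822)
Distance: 10.5922

10.5922


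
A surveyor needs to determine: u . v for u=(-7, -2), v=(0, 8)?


u . v = u_x*v_x + u_y*v_y = (-7)*0 + (-2)*8
= 0 + (-16) = -16

-16


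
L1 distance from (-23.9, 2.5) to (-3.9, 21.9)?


|(-23.9)-(-3.9)| + |2.5-21.9| = 20 + 19.4 = 39.4

39.4


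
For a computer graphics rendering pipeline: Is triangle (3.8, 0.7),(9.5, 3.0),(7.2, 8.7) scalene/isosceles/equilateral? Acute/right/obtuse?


Side lengths squared: AB^2=37.78, BC^2=37.78, CA^2=75.56
Sorted: [37.78, 37.78, 75.56]
By sides: Isosceles, By angles: Right

Isosceles, Right


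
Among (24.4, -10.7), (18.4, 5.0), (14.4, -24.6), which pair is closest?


d(P0,P1) = 16.8074, d(P0,P2) = 17.1234, d(P1,P2) = 29.869
Closest: P0 and P1

Closest pair: (24.4, -10.7) and (18.4, 5.0), distance = 16.8074


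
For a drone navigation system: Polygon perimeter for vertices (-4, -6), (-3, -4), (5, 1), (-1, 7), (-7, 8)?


Sides: (-4, -6)->(-3, -4): sqrt(5) = 2.236068, (-3, -4)->(5, 1): sqrt(89) = 9.433981, (5, 1)->(-1, 7): sqrt(72) = 8.485281, (-1, 7)->(-7, 8): sqrt(37) = 6.082763, (-7, 8)->(-4, -6): sqrt(205) = 14.317821
Sum = 40.555914
Perimeter = 40.5559

40.5559


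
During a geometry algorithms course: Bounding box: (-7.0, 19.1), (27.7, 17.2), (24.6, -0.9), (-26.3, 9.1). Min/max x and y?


x range: [-26.3, 27.7]
y range: [-0.9, 19.1]
Bounding box: (-26.3,-0.9) to (27.7,19.1)

(-26.3,-0.9) to (27.7,19.1)


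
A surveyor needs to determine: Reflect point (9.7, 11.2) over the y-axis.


Reflection over y-axis: (x,y) -> (-x,y)
(9.7, 11.2) -> (-9.7, 11.2)

(-9.7, 11.2)


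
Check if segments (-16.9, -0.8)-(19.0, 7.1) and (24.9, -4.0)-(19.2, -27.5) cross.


Cross products: d1=-1000.54, d2=-201.92, d3=-445.1, d4=-1243.72
d1*d2 < 0 and d3*d4 < 0? no

No, they don't intersect


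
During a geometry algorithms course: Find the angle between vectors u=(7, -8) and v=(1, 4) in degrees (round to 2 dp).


u.v = -25, |u| = sqrt(113) = 10.6301, |v| = sqrt(17) = 4.1231
cos(theta) = u.v/(|u||v|) = -25/sqrt(1921) = -0.570396
theta = acos(-0.570396) = 124.78 degrees

124.78 degrees


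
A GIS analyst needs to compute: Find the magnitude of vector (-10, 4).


|u| = sqrt((-10)^2 + 4^2) = sqrt(116) = 10.7703

10.7703


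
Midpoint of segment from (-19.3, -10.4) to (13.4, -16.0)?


M = (((-19.3)+13.4)/2, ((-10.4)+(-16))/2)
= (-2.95, -13.2)

(-2.95, -13.2)


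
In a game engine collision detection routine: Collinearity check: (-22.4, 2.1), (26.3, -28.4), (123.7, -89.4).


Cross product: (26.3-(-22.4))*((-89.4)-2.1) - ((-28.4)-2.1)*(123.7-(-22.4))
= 0

Yes, collinear


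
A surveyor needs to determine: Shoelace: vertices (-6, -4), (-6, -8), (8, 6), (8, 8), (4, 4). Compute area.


Shoelace sum: ((-6)*(-8) - (-6)*(-4)) + ((-6)*6 - 8*(-8)) + (8*8 - 8*6) + (8*4 - 4*8) + (4*(-4) - (-6)*4)
= 76
Area = |76|/2 = 38

38


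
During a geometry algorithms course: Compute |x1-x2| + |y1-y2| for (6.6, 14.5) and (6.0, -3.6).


|6.6-6| + |14.5-(-3.6)| = 0.6 + 18.1 = 18.7

18.7


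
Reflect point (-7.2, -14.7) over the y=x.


Reflection over y=x: (x,y) -> (y,x)
(-7.2, -14.7) -> (-14.7, -7.2)

(-14.7, -7.2)


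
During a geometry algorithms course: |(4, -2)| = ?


|u| = sqrt(4^2 + (-2)^2) = sqrt(20) = 4.4721

4.4721


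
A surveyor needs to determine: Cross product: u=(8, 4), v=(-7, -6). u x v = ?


u x v = u_x*v_y - u_y*v_x = 8*(-6) - 4*(-7)
= (-48) - (-28) = -20

-20


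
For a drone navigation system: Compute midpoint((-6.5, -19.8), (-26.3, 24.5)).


M = (((-6.5)+(-26.3))/2, ((-19.8)+24.5)/2)
= (-16.4, 2.35)

(-16.4, 2.35)


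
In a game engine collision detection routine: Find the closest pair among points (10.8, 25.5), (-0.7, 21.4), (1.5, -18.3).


d(P0,P1) = 12.209, d(P0,P2) = 44.7764, d(P1,P2) = 39.7609
Closest: P0 and P1

Closest pair: (10.8, 25.5) and (-0.7, 21.4), distance = 12.209
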